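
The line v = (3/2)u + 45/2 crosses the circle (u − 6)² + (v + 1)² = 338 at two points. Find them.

(−11, 6) and (−7, 12)

Substitute v = (45 + 3u)/2:
13u² + 234u + 1001 = 0  ⟹  u² + 18u + 77 = 0
u = −7 or u = −11, giving (−7, 12) and (−11, 6).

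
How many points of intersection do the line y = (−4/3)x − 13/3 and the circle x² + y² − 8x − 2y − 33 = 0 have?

2

d² = (4·4 + 3·1 − (−13))²/25 = 1024/25; r² = 50.
Since d² < r², the line cuts the circle twice.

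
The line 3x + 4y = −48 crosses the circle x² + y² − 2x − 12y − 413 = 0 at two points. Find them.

(−20, 3) and (4, −15)

From the line, y = (−48 − 3x)/4. Substituting:
25x² + 400x − 2000 = 0  ⟹  x² + 16x − 80 = 0
x = 4 or x = −20, giving (4, −15) and (−20, 3).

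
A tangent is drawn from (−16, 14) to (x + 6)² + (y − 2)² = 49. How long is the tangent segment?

√195

With centre O = (−6, 2), |OP|² = 244 and r² = 49.
Power of the point: PT² = |PO|² − r² = 195, so PT = √195.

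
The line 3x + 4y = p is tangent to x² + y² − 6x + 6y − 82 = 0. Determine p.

p = −53 or p = 47

The line touches the circle iff its distance from (3, −3) is 10:
|3·3 + 4·(−3) − p| / √25 = 10
|p − (−3)| = 10·5, so p = 47 or p = −53.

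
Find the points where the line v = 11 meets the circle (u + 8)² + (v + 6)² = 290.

Express v = 11 and substitute into the circle:
u² + 16u + 63 = 0
u = −7 or u = −9, giving (−7, 11) and (−9, 11).

(−9, 11) and (−7, 11)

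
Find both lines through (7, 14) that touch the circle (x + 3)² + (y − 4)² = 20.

x − 2y = −21 and 2x − y = 0

Let a tangent through (7, 14) have slope m. Its distance from (−3, 4) must equal 2√5:
(−10m − (−10))² = 20(m² + 1)
2m² − 5m + 2 = 0, so m = 1/2 or m = 2.
Through (7, 14) these give x − 2y = −21 and 2x − y = 0.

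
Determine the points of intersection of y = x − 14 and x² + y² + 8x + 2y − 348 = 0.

From the line, y = x − 14. Substituting:
2x² − 18x − 180 = 0  ⟹  x² − 9x − 90 = 0
x = 15 or x = −6, giving (15, 1) and (−6, −20).

(−6, −20) and (15, 1)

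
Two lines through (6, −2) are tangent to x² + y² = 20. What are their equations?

Write the tangent as mx − y + (−2 − m·(6)) = 0 and set its distance from the centre to 2√5:
(−6m − (2))² = 20(m² + 1)
2m² + 3m − 2 = 0, so m = −2 or m = 1/2.
With m = −2: 2x + y = 10. With m = 1/2: x − 2y = 10.

2x + y = 10 and x − 2y = 10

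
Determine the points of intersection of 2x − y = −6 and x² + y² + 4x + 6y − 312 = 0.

(−12, −18) and (4, 14)

From the line, y = 2x + 6. Substituting:
5x² + 40x − 240 = 0  ⟹  x² + 8x − 48 = 0
x = 4 or x = −12, giving (4, 14) and (−12, −18).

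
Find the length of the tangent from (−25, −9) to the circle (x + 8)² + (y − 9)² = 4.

With centre O = (−8, 9), |OP|² = 613 and r² = 4.
Power of the point: PT² = |PO|² − r² = 609, so PT = √609.

√609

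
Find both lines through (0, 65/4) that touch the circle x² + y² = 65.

7x + 4y = 65 and 7x − 4y = −65

Let a tangent through (0, 65/4) have slope m. Its distance from (0, 0) must equal √65:
[m·(0) − (−65/4)]² = 65(m² + 1)
16m² − 49 = 0, so m = −7/4 or m = 7/4.
With m = −7/4: 7x + 4y = 65. With m = 7/4: 7x − 4y = −65.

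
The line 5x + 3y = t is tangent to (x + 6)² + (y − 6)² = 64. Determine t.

t = −12 ± 8√34

The line touches the circle iff its distance from (−6, 6) is 8:
|5·(−6) + 3·6 − t| / √34 = 8
|t − (−12)| = 8√34.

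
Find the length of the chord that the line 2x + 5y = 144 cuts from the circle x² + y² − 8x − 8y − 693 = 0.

From the line, y = (144 − 2x)/5. Substituting:
29x² − 696x − 2349 = 0  ⟹  x² − 24x − 81 = 0
x = 27 or x = −3, giving (27, 18) and (−3, 30).
Chord length = distance between (27, 18) and (−3, 30) = √1044 = 6√29.

6√29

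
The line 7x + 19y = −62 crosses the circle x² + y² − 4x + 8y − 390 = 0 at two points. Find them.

Substitute y = (−62 − 7x)/19:
410x² − 1640x − 146370 = 0  ⟹  x² − 4x − 357 = 0
x = 21 or x = −17, giving (21, −11) and (−17, 3).

(−17, 3) and (21, −11)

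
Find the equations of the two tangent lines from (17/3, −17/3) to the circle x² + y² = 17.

Write the tangent as mx − y + (−17/3 − m·(17/3)) = 0 and set its distance from the centre to √17:
(−17/3m − (17/3))² = 17(m² + 1)
4m² + 17m + 4 = 0, so m = −4 or m = −1/4.
Through (17/3, −17/3) these give 4x + y = 17 and x + 4y = −17.

4x + y = 17 and x + 4y = −17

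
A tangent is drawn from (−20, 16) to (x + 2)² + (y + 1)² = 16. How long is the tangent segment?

√597

Centre (−2, −1), r² = 16. |PO|² = (−18)² + (17)² = 613.
The tangent meets the radius at right angles, so tangent² = |PO|² − r² = 613 − 16 = 597.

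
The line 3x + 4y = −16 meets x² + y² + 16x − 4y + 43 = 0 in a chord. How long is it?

Centre (−8, 2), r² = 25. Perpendicular distance d from centre to line = |0| / √25 = 0/√25.
Chord = 2√(r² − d²) = 2·√(25) = 10.

10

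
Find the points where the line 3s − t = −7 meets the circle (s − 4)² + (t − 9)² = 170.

(−3, −2) and (5, 22)

Express t = 3s + 7 and substitute into the circle:
10s² − 20s − 150 = 0  ⟹  s² − 2s − 15 = 0
s = 5 or s = −3, giving (5, 22) and (−3, −2).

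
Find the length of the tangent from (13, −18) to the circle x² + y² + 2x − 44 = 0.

Centre (−1, 0), r² = 45. |PO|² = (14)² + (−18)² = 520.
By the tangent–radius right angle, tangent length = √(|PO|² − r²) = √475 = 5√19.

5√19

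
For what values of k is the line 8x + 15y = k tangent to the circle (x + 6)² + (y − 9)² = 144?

k = −117 or k = 291

The line touches the circle iff its distance from (−6, 9) is 12:
|8·(−6) + 15·9 − k| / √289 = 12
|k − (87)| = 12·17, so k = 291 or k = −117.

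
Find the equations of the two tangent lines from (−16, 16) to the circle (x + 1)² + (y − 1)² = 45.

2x + y = −16 and x + 2y = 16

Let a tangent through (−16, 16) have slope m. Its distance from (−1, 1) must equal 3√5:
[m·(15) − (−15)]² = 45(m² + 1)
2m² + 5m + 2 = 0, so m = −2 or m = −1/2.
With m = −2: 2x + y = −16. With m = −1/2: x + 2y = 16.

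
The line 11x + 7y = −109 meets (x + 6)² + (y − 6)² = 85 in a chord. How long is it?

√170

Express y = (−109 − 11x)/7 and substitute into the circle:
170x² + 3910x + 20400 = 0  ⟹  x² + 23x + 120 = 0
x = −8 or x = −15, giving (−8, −3) and (−15, 8).
|(−8, −3) − (−15, 8)| = √((7)² + (−11)²) = √170.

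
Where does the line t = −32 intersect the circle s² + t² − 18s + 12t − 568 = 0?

(6, −32) and (12, −32)

Substitute t = −32:
s² − 18s + 72 = 0
s = 12 or s = 6, giving (12, −32) and (6, −32).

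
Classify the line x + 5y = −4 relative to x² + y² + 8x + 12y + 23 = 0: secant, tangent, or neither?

neither

Substituting the line into the circle gives 26x² + 148x + 351 = 0.
Discriminant = (148)² − 4·26·(351) = −14600 < 0.
No real roots: the line does not meet the circle.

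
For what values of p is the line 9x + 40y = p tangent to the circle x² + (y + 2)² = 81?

p = −449 or p = 289

The line touches the circle iff its distance from (0, −2) is 9:
|9·0 + 40·(−2) − p| / √1681 = 9
|p − (−80)| = 9·41, so p = 289 or p = −449.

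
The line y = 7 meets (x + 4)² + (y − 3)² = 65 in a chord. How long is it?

14

Substitute y = 7:
x² + 8x − 33 = 0
x = 3 or x = −11, giving (3, 7) and (−11, 7).
|(3, 7) − (−11, 7)| = √((14)² + (0)²) = 14.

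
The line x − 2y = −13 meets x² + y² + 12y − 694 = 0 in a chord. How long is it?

Substitute y = (13 + x)/2:
5x² + 50x − 2295 = 0  ⟹  x² + 10x − 459 = 0
x = 17 or x = −27, giving (17, 15) and (−27, −7).
Chord length = distance between (17, 15) and (−27, −7) = √2420 = 22√5.

22√5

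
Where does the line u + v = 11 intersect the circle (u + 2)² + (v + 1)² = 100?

From the line, v = −u + 11. Substituting:
2u² − 20u + 48 = 0  ⟹  u² − 10u + 24 = 0
u = 6 or u = 4, giving (6, 5) and (4, 7).

(4, 7) and (6, 5)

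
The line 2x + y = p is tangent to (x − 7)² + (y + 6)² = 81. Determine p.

The line touches the circle iff its distance from (7, −6) is 9:
|2·7 + 1·(−6) − p| / √5 = 9
|p − (8)| = 9√5.

p = 8 ± 9√5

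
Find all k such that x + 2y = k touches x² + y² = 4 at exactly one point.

Tangency holds when the distance from the centre (0, 0) to the line equals the radius 2:
|1·0 + 2·0 − k| / √5 = 2
|k| = 2√5.

k = ±2√5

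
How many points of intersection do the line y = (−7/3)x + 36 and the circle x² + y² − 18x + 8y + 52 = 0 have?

0

Substituting the line into the circle gives 58x² − 1842x + 14724 = 0.
Δ = 3392964 − 3415968 = −23004.
No real roots: the line does not meet the circle.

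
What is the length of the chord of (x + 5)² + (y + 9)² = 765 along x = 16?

36

The line gives x = 16. Substituting into the circle:
y² + 18y − 243 = 0
y = 9 or y = −27, giving (16, 9) and (16, −27).
|(16, 9) − (16, −27)| = √((0)² + (36)²) = 36.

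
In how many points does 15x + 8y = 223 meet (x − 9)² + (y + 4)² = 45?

Substituting the line into the circle gives 289x² − 8802x + 67329 = 0.
Δ = 77475204 − 77832324 = −357120.
No real roots: the line does not meet the circle.

0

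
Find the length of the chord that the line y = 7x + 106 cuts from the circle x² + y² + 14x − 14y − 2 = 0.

The distance from (−7, 7) to the line is 50/√50, and r² = 100.
Chord = 2√(r² − d²) = 2·√(50) = 10√2.

10√2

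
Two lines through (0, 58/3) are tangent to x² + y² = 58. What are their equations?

7x − 3y = −58 and 7x + 3y = 58

A line y − (58/3) = m(x − (0)) is tangent when its distance from (0, 0) is √58:
(0m − (−58/3))² = 58(m² + 1)
9m² − 49 = 0, so m = 7/3 or m = −7/3.
Through (0, 58/3) these give 7x − 3y = −58 and 7x + 3y = 58.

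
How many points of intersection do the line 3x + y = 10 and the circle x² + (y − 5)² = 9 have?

Substituting the line into the circle gives 10x² − 30x + 16 = 0.
Discriminant = (−30)² − 4·10·(16) = 260 > 0.
Two real roots: the line is a secant.

2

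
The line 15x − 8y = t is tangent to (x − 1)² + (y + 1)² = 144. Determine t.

t = −181 or t = 227

Tangency holds when the distance from the centre (1, −1) to the line equals the radius 12:
|15·1 − 8·(−1) − t| / √289 = 12
|t − (23)| = 12·17, so t = 227 or t = −181.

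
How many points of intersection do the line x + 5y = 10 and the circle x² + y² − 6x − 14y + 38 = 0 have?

Centre (3, 7), r² = 20. Distance² from centre to line = (28)²/26 = 392/13.
Since d² > r², the line lies outside the circle.

0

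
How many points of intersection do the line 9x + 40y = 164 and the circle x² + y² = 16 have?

1

Substituting the line into the circle gives 1681x² − 2952x + 1296 = 0.
Δ = 8714304 − 8714304 = 0.
A repeated root: the line is tangent.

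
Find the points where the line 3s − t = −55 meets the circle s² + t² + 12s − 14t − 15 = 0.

From the line, t = 3s + 55. Substituting:
10s² + 300s + 2240 = 0  ⟹  s² + 30s + 224 = 0
s = −14 or s = −16, giving (−14, 13) and (−16, 7).

(−16, 7) and (−14, 13)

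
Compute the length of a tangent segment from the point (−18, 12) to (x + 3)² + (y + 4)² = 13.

The centre is (−3, −4) and r = √13. The square of the distance from P to the centre is 225 + 256 = 481.
Power of the point: PT² = |PO|² − r² = 468, so PT = 6√13.

6√13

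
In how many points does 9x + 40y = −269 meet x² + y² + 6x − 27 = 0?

2

Substituting the line into the circle gives 1681x² + 14442x + 29161 = 0.
Discriminant = (14442)² − 4·1681·(29161) = 12492800 > 0.
Two real roots: the line is a secant.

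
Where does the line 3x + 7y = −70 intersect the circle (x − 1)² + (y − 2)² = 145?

From the line, y = (−70 − 3x)/7. Substituting:
58x² + 406x = 0  ⟹  x² + 7x = 0
x = 0 or x = −7, giving (0, −10) and (−7, −7).

(−7, −7) and (0, −10)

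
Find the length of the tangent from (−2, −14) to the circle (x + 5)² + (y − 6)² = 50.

√359

With centre O = (−5, 6), |OP|² = 409 and r² = 50.
The tangent meets the radius at right angles, so tangent² = |PO|² − r² = 409 − 50 = 359.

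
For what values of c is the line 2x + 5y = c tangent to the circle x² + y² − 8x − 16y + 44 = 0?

For a tangent, require d(centre, line) = r = 6.
|2·4 + 5·8 − c| / √29 = 6
|c − (48)| = 6√29.

c = 48 ± 6√29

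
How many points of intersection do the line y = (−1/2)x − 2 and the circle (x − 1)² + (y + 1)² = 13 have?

d² = (1·1 + 2·(−1) − (−4))²/5 = 9/5; r² = 13.
Since d² < r², the line cuts the circle twice.

2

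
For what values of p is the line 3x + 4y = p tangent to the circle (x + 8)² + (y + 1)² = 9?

The line touches the circle iff its distance from (−8, −1) is 3:
|3·(−8) + 4·(−1) − p| / √25 = 3
|p − (−28)| = 3·5, so p = −13 or p = −43.

p = −43 or p = −13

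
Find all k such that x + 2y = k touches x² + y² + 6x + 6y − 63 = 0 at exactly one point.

For a tangent, require d(centre, line) = r = 9.
|1·(−3) + 2·(−3) − k| / √5 = 9
|k − (−9)| = 9√5.

k = −9 ± 9√5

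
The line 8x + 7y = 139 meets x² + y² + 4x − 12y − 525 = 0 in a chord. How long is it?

4√113

The distance from (−2, 6) to the line is 113/√113, and r² = 565.
Chord = 2√(r² − d²) = 2·√(452) = 4√113.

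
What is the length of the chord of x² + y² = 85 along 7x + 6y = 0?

The distance from (0, 0) to the line is 0/√85, and r² = 85.
Half the chord is √(r² − d²) = √(85), so the full chord is 2√85.

2√85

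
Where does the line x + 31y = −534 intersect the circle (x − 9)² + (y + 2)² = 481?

Express y = (−534 − x)/31 and substitute into the circle:
962x² − 16354x − 161616 = 0  ⟹  x² − 17x − 168 = 0
x = 24 or x = −7, giving (24, −18) and (−7, −17).

(−7, −17) and (24, −18)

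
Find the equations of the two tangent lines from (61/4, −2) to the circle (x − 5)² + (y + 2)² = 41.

Let a tangent through (61/4, −2) have slope m. Its distance from (5, −2) must equal √41:
(−41/4m − (0))² = 41(m² + 1)
25m² − 16 = 0, so m = −4/5 or m = 4/5.
Through (61/4, −2) these give 4x + 5y = 51 and 4x − 5y = 71.

4x + 5y = 51 and 4x − 5y = 71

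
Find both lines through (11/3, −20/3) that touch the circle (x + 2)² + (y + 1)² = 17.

A line y − (−20/3) = m(x − (11/3)) is tangent when its distance from (−2, −1) is √17:
[m·(−17/3) − (17/3)]² = 17(m² + 1)
4m² + 17m + 4 = 0, so m = −1/4 or m = −4.
With m = −1/4: x + 4y = −23. With m = −4: 4x + y = 8.

x + 4y = −23 and 4x + y = 8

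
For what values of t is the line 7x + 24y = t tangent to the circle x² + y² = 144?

Tangency holds when the distance from the centre (0, 0) to the line equals the radius 12:
|7·0 + 24·0 − t| / √625 = 12
|t| = 12·25, so t = 300 or t = −300.

t = −300 or t = 300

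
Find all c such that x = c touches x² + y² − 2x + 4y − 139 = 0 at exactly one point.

c = −11 or c = 13

For a tangent, require d(centre, line) = r = 12.
|1·1 + 0·(−2) − c| / √1 = 12
|c − (1)| = 12, so c = 13 or c = −11.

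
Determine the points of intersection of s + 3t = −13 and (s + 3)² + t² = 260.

(−19, 2) and (11, −8)

From the line, t = (−13 − s)/3. Substituting:
10s² + 80s − 2090 = 0  ⟹  s² + 8s − 209 = 0
s = 11 or s = −19, giving (11, −8) and (−19, 2).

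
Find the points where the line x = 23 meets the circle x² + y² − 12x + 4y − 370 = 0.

(23, −13) and (23, 9)

The line gives x = 23. Substituting into the circle:
y² + 4y − 117 = 0
y = 9 or y = −13, giving (23, 9) and (23, −13).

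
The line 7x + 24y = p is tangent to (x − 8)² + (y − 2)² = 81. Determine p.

The line touches the circle iff its distance from (8, 2) is 9:
|7·8 + 24·2 − p| / √625 = 9
|p − (104)| = 9·25, so p = 329 or p = −121.

p = −121 or p = 329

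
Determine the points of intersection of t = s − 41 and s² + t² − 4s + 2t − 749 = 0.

Express t = s − 41 and substitute into the circle:
2s² − 84s + 850 = 0  ⟹  s² − 42s + 425 = 0
s = 25 or s = 17, giving (25, −16) and (17, −24).

(17, −24) and (25, −16)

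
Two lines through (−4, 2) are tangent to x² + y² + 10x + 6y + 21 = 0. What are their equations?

3x + 2y = −8 and 2x − 3y = −14

Let a tangent through (−4, 2) have slope m. Its distance from (−5, −3) must equal √13:
[m·(−1) − (−5)]² = 13(m² + 1)
6m² + 5m − 6 = 0, so m = −3/2 or m = 2/3.
Through (−4, 2) these give 3x + 2y = −8 and 2x − 3y = −14.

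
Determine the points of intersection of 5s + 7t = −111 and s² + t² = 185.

(−11, −8) and (−4, −13)

Express t = (−111 − 5s)/7 and substitute into the circle:
74s² + 1110s + 3256 = 0  ⟹  s² + 15s + 44 = 0
s = −4 or s = −11, giving (−4, −13) and (−11, −8).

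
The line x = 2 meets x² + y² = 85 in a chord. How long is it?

The line gives x = 2. Substituting into the circle:
y² − 81 = 0
y = 9 or y = −9, giving (2, 9) and (2, −9).
Chord length = distance between (2, 9) and (2, −9) = √324 = 18.

18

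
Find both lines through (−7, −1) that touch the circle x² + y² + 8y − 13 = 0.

2x − 5y = −9 and 5x + 2y = −37

Let a tangent through (−7, −1) have slope m. Its distance from (0, −4) must equal √29:
(7m − (−3))² = 29(m² + 1)
10m² + 21m − 10 = 0, so m = 2/5 or m = −5/2.
Through (−7, −1) these give 2x − 5y = −9 and 5x + 2y = −37.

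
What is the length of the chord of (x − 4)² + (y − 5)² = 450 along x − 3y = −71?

Express y = (71 + x)/3 and substitute into the circle:
10x² + 40x − 770 = 0  ⟹  x² + 4x − 77 = 0
x = 7 or x = −11, giving (7, 26) and (−11, 20).
Chord length = distance between (7, 26) and (−11, 20) = √360 = 6√10.

6√10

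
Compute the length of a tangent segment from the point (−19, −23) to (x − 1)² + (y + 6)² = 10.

With centre O = (1, −6), |OP|² = 689 and r² = 10.
The tangent meets the radius at right angles, so tangent² = |PO|² − r² = 689 − 10 = 679.

√679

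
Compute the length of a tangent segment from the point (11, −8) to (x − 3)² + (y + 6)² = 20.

With centre O = (3, −6), |OP|² = 68 and r² = 20.
By the tangent–radius right angle, tangent length = √(|PO|² − r²) = √48 = 4√3.

4√3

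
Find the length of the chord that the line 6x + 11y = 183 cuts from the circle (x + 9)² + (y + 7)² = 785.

2√157

Express y = (183 − 6x)/11 and substitute into the circle:
157x² − 942x − 17584 = 0  ⟹  x² − 6x − 112 = 0
x = 14 or x = −8, giving (14, 9) and (−8, 21).
|(14, 9) − (−8, 21)| = √((22)² + (−12)²) = 2√157.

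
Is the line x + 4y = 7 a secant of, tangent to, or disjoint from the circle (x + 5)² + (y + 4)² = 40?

disjoint

Centre (−5, −4), r² = 40. Distance² from centre to line = (−28)²/17 = 784/17.
Since d² > r², the line lies outside the circle.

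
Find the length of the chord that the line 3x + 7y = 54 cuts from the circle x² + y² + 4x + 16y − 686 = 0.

From the line, y = (54 − 3x)/7. Substituting:
58x² − 464x − 24650 = 0  ⟹  x² − 8x − 425 = 0
x = 25 or x = −17, giving (25, −3) and (−17, 15).
|(25, −3) − (−17, 15)| = √((42)² + (−18)²) = 6√58.

6√58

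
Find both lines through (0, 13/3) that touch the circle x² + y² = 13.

A line y − (13/3) = m(x − (0)) is tangent when its distance from (0, 0) is √13:
[m·(0) − (−13/3)]² = 13(m² + 1)
9m² − 4 = 0, so m = −2/3 or m = 2/3.
With m = −2/3: 2x + 3y = 13. With m = 2/3: 2x − 3y = −13.

2x + 3y = 13 and 2x − 3y = −13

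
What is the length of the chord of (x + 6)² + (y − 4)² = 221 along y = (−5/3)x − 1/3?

Centre (−6, 4), r² = 221. Perpendicular distance d from centre to line = |−17| / √34 = 17/√34.
Chord = 2√(r² − d²) = 2·√(425/2) = 5√34.

5√34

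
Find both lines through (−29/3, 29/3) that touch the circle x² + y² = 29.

5x + 2y = −29 and 2x + 5y = 29

Let a tangent through (−29/3, 29/3) have slope m. Its distance from (0, 0) must equal √29:
[m·(29/3) − (−29/3)]² = 29(m² + 1)
10m² + 29m + 10 = 0, so m = −5/2 or m = −2/5.
With m = −5/2: 5x + 2y = −29. With m = −2/5: 2x + 5y = 29.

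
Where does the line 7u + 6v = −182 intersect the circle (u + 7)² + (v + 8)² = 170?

From the line, v = (−182 − 7u)/6. Substituting:
85u² + 2380u + 13600 = 0  ⟹  u² + 28u + 160 = 0
u = −8 or u = −20, giving (−8, −21) and (−20, −7).

(−20, −7) and (−8, −21)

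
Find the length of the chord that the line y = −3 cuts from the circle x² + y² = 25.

The distance from (0, 0) to the line is 3, and r² = 25.
Chord = 2√(r² − d²) = 2·√(16) = 8.

8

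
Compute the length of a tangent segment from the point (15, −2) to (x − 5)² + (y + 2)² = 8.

Centre (5, −2), r² = 8. |PO|² = (10)² + (0)² = 100.
By the tangent–radius right angle, tangent length = √(|PO|² − r²) = √92 = 2√23.

2√23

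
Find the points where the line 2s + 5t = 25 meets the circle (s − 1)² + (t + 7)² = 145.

(0, 5) and (10, 1)

From the line, t = (25 − 2s)/5. Substituting:
29s² − 290s = 0  ⟹  s² − 10s = 0
s = 10 or s = 0, giving (10, 1) and (0, 5).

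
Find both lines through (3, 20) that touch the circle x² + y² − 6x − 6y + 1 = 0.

4x − y = −8 and 4x + y = 32

Let a tangent through (3, 20) have slope m. Its distance from (3, 3) must equal √17:
(0m − (−17))² = 17(m² + 1)
m² − 16 = 0, so m = 4 or m = −4.
With m = 4: 4x − y = −8. With m = −4: 4x + y = 32.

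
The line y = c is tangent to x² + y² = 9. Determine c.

The line touches the circle iff its distance from (0, 0) is 3:
|0·0 + 1·0 − c| / √1 = 3
|c| = 3, so c = 3 or c = −3.

c = −3 or c = 3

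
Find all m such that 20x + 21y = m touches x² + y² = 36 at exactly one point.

m = −174 or m = 174

Tangency holds when the distance from the centre (0, 0) to the line equals the radius 6:
|20·0 + 21·0 − m| / √841 = 6
|m| = 6·29, so m = 174 or m = −174.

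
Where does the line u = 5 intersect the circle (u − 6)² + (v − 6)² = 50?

The line gives u = 5. Substituting into the circle:
v² − 12v − 13 = 0
v = 13 or v = −1, giving (5, 13) and (5, −1).

(5, −1) and (5, 13)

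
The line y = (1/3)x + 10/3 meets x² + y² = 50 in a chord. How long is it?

4√10

The distance from (0, 0) to the line is 10/√10, and r² = 50.
Chord = 2√(r² − d²) = 2·√(40) = 4√10.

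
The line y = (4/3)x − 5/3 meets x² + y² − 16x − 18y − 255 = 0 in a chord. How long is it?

40

Centre (8, 9), r² = 400. Perpendicular distance d from centre to line = |0| / √25 = 0/√25.
Chord = 2√(r² − d²) = 2·√(400) = 40.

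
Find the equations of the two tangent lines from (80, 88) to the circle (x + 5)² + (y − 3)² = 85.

7x − 6y = 32 and 6x − 7y = −136

Write the tangent as mx − y + (88 − m·(80)) = 0 and set its distance from the centre to √85:
[m·(−85) − (−85)]² = 85(m² + 1)
42m² − 85m + 42 = 0, so m = 7/6 or m = 6/7.
With m = 7/6: 7x − 6y = 32. With m = 6/7: 6x − 7y = −136.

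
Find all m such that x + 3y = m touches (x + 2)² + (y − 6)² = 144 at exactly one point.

m = 16 ± 12√10

For a tangent, require d(centre, line) = r = 12.
|1·(−2) + 3·6 − m| / √10 = 12
|m − (16)| = 12√10.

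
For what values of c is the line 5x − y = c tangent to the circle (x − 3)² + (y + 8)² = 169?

c = 23 ± 13√26

The line touches the circle iff its distance from (3, −8) is 13:
|5·3 − 1·(−8) − c| / √26 = 13
|c − (23)| = 13√26.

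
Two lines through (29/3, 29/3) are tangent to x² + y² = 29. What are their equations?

2x − 5y = −29 and 5x − 2y = 29

Write the tangent as mx − y + (29/3 − m·(29/3)) = 0 and set its distance from the centre to √29:
[m·(−29/3) − (−29/3)]² = 29(m² + 1)
10m² − 29m + 10 = 0, so m = 2/5 or m = 5/2.
Through (29/3, 29/3) these give 2x − 5y = −29 and 5x − 2y = 29.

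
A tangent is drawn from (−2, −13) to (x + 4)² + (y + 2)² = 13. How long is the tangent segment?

The centre is (−4, −2) and r = √13. The square of the distance from P to the centre is 4 + 121 = 125.
By the tangent–radius right angle, tangent length = √(|PO|² − r²) = √112 = 4√7.

4√7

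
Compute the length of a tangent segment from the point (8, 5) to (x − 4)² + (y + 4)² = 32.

With centre O = (4, −4), |OP|² = 97 and r² = 32.
By the tangent–radius right angle, tangent length = √(|PO|² − r²) = √65.

√65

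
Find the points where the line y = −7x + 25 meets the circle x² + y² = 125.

Express y = −7x + 25 and substitute into the circle:
50x² − 350x + 500 = 0  ⟹  x² − 7x + 10 = 0
x = 5 or x = 2, giving (5, −10) and (2, 11).

(2, 11) and (5, −10)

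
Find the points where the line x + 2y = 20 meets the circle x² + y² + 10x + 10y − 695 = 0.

Express y = (20 − x)/2 and substitute into the circle:
5x² − 20x − 1980 = 0  ⟹  x² − 4x − 396 = 0
x = 22 or x = −18, giving (22, −1) and (−18, 19).

(−18, 19) and (22, −1)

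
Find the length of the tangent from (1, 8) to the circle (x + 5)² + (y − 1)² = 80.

√5

Centre (−5, 1), r² = 80. |PO|² = (6)² + (7)² = 85.
Power of the point: PT² = |PO|² − r² = 5, so PT = √5.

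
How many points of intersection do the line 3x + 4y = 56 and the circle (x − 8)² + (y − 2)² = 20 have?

0

Centre (8, 2), r² = 20. Distance² from centre to line = (−24)²/25 = 576/25.
Since d² > r², the line lies outside the circle.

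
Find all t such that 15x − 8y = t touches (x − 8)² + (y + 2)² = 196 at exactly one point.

Tangency holds when the distance from the centre (8, −2) to the line equals the radius 14:
|15·8 − 8·(−2) − t| / √289 = 14
|t − (136)| = 14·17, so t = 374 or t = −102.

t = −102 or t = 374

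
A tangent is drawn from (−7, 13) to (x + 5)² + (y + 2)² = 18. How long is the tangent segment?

Centre (−5, −2), r² = 18. |PO|² = (−2)² + (15)² = 229.
The tangent meets the radius at right angles, so tangent² = |PO|² − r² = 229 − 18 = 211.

√211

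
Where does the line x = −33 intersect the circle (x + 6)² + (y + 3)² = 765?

The line gives x = −33. Substituting into the circle:
y² + 6y − 27 = 0
y = 3 or y = −9, giving (−33, 3) and (−33, −9).

(−33, −9) and (−33, 3)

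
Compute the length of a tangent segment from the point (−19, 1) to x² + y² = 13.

√349

Centre (0, 0), r² = 13. |PO|² = (−19)² + (1)² = 362.
By the tangent–radius right angle, tangent length = √(|PO|² − r²) = √349.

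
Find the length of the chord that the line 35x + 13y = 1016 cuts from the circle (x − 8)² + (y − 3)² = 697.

Centre (8, 3), r² = 697. Perpendicular distance d from centre to line = |−697| / √1394 = 697/√1394.
Half the chord is √(r² − d²) = √(697/2), so the full chord is √1394.

√1394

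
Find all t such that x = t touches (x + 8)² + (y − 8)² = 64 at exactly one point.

t = −16 or t = 0

The line touches the circle iff its distance from (−8, 8) is 8:
|1·(−8) + 0·8 − t| / √1 = 8
|t − (−8)| = 8, so t = 0 or t = −16.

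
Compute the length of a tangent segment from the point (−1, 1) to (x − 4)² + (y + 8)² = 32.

√74

The centre is (4, −8) and r = 4√2. The square of the distance from P to the centre is 25 + 81 = 106.
Power of the point: PT² = |PO|² − r² = 74, so PT = √74.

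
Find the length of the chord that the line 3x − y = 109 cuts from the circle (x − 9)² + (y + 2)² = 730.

6√10

Centre (9, −2), r² = 730. Perpendicular distance d from centre to line = |−80| / √10 = 80/√10.
Chord = 2√(r² − d²) = 2·√(90) = 6√10.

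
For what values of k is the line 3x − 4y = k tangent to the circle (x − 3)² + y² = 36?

k = −21 or k = 39

Tangency holds when the distance from the centre (3, 0) to the line equals the radius 6:
|3·3 − 4·0 − k| / √25 = 6
|k − (9)| = 6·5, so k = 39 or k = −21.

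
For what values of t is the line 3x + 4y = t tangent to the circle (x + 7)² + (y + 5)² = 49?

Tangency holds when the distance from the centre (−7, −5) to the line equals the radius 7:
|3·(−7) + 4·(−5) − t| / √25 = 7
|t − (−41)| = 7·5, so t = −6 or t = −76.

t = −76 or t = −6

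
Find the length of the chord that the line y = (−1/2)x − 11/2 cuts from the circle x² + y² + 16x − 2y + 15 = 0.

From the line, y = (−11 − x)/2. Substituting:
5x² + 90x + 225 = 0  ⟹  x² + 18x + 45 = 0
x = −3 or x = −15, giving (−3, −4) and (−15, 2).
|(−3, −4) − (−15, 2)| = √((12)² + (−6)²) = 6√5.

6√5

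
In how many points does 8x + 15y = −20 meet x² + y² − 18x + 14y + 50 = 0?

Substituting the line into the circle gives 289x² − 5410x + 7450 = 0.
Discriminant = (−5410)² − 4·289·(7450) = 20655900 > 0.
Two real roots: the line is a secant.

2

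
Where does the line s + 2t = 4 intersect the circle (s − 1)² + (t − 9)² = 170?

(−12, 8) and (8, −2)

From the line, t = (4 − s)/2. Substituting:
5s² + 20s − 480 = 0  ⟹  s² + 4s − 96 = 0
s = 8 or s = −12, giving (8, −2) and (−12, 8).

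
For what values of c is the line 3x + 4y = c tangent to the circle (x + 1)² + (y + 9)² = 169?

For a tangent, require d(centre, line) = r = 13.
|3·(−1) + 4·(−9) − c| / √25 = 13
|c − (−39)| = 13·5, so c = 26 or c = −104.

c = −104 or c = 26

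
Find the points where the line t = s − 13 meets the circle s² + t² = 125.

Express t = s − 13 and substitute into the circle:
2s² − 26s + 44 = 0  ⟹  s² − 13s + 22 = 0
s = 11 or s = 2, giving (11, −2) and (2, −11).

(2, −11) and (11, −2)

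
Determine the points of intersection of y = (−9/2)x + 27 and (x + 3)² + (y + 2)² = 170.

(4, 9) and (8, −9)

From the line, y = (54 − 9x)/2. Substituting:
85x² − 1020x + 2720 = 0  ⟹  x² − 12x + 32 = 0
x = 8 or x = 4, giving (8, −9) and (4, 9).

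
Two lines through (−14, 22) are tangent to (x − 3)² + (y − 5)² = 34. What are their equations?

5x + 3y = −4 and 3x + 5y = 68

Let a tangent through (−14, 22) have slope m. Its distance from (3, 5) must equal √34:
[m·(17) − (−17)]² = 34(m² + 1)
15m² + 34m + 15 = 0, so m = −5/3 or m = −3/5.
Through (−14, 22) these give 5x + 3y = −4 and 3x + 5y = 68.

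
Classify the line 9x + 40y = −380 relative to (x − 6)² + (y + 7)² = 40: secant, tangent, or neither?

secant

Centre (6, −7), r² = 40. Distance² from centre to line = (154)²/1681 = 23716/1681.
Since d² < r², the line cuts the circle twice.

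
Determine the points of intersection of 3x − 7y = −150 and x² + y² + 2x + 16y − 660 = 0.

Substitute y = (150 + 3x)/7:
58x² + 1334x + 6960 = 0  ⟹  x² + 23x + 120 = 0
x = −8 or x = −15, giving (−8, 18) and (−15, 15).

(−15, 15) and (−8, 18)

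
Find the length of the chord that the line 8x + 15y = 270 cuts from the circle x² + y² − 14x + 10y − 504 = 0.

The distance from (7, −5) to the line is 289/√289, and r² = 578.
Chord = 2√(r² − d²) = 2·√(289) = 34.

34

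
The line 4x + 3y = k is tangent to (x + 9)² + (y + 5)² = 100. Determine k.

k = −101 or k = −1

The line touches the circle iff its distance from (−9, −5) is 10:
|4·(−9) + 3·(−5) − k| / √25 = 10
|k − (−51)| = 10·5, so k = −1 or k = −101.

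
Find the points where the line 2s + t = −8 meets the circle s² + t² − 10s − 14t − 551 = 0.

Substitute t = −2s − 8:
5s² + 50s − 375 = 0  ⟹  s² + 10s − 75 = 0
s = 5 or s = −15, giving (5, −18) and (−15, 22).

(−15, 22) and (5, −18)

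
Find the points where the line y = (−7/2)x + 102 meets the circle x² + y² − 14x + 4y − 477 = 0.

Express y = (204 − 7x)/2 and substitute into the circle:
53x² − 2968x + 41340 = 0  ⟹  x² − 56x + 780 = 0
x = 30 or x = 26, giving (30, −3) and (26, 11).

(26, 11) and (30, −3)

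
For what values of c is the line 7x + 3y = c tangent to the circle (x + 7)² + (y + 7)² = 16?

c = −70 ± 4√58

Tangency holds when the distance from the centre (−7, −7) to the line equals the radius 4:
|7·(−7) + 3·(−7) − c| / √58 = 4
|c − (−70)| = 4√58.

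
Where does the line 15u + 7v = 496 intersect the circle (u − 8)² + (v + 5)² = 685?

(27, 13) and (34, −2)

From the line, v = (496 − 15u)/7. Substituting:
274u² − 16714u + 251532 = 0  ⟹  u² − 61u + 918 = 0
u = 34 or u = 27, giving (34, −2) and (27, 13).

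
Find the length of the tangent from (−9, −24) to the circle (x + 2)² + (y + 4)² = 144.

√305

The centre is (−2, −4) and r = 12. The square of the distance from P to the centre is 49 + 400 = 449.
The tangent meets the radius at right angles, so tangent² = |PO|² − r² = 449 − 144 = 305.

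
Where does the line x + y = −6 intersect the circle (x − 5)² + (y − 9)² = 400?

Express y = −x − 6 and substitute into the circle:
2x² + 20x − 150 = 0  ⟹  x² + 10x − 75 = 0
x = 5 or x = −15, giving (5, −11) and (−15, 9).

(−15, 9) and (5, −11)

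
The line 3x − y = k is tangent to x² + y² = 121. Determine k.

k = ±11√10

Tangency holds when the distance from the centre (0, 0) to the line equals the radius 11:
|3·0 − 1·0 − k| / √10 = 11
|k| = 11√10.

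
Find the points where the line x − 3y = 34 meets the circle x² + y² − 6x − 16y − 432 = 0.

(−5, −13) and (22, −4)

From the line, y = (−34 + x)/3. Substituting:
10x² − 170x − 1100 = 0  ⟹  x² − 17x − 110 = 0
x = 22 or x = −5, giving (22, −4) and (−5, −13).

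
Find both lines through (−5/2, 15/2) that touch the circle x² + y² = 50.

x − y = −10 and x + 7y = 50

Write the tangent as mx − y + (15/2 − m·(−5/2)) = 0 and set its distance from the centre to 5√2:
(5/2m − (−15/2))² = 50(m² + 1)
7m² − 6m − 1 = 0, so m = 1 or m = −1/7.
Through (−5/2, 15/2) these give x − y = −10 and x + 7y = 50.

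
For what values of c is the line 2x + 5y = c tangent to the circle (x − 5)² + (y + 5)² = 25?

The line touches the circle iff its distance from (5, −5) is 5:
|2·5 + 5·(−5) − c| / √29 = 5
|c − (−15)| = 5√29.

c = −15 ± 5√29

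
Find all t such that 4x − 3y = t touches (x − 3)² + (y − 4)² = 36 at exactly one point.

The line touches the circle iff its distance from (3, 4) is 6:
|4·3 − 3·4 − t| / √25 = 6
|t| = 6·5, so t = 30 or t = −30.

t = −30 or t = 30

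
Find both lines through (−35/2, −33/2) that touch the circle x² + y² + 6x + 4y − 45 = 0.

3x − 7y = 63 and 7x − 3y = −73

Let a tangent through (−35/2, −33/2) have slope m. Its distance from (−3, −2) must equal √58:
(29/2m − (29/2))² = 58(m² + 1)
21m² − 58m + 21 = 0, so m = 3/7 or m = 7/3.
With m = 3/7: 3x − 7y = 63. With m = 7/3: 7x − 3y = −73.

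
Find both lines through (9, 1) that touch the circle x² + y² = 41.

5x − 4y = 41 and 4x + 5y = 41

Write the tangent as mx − y + (1 − m·(9)) = 0 and set its distance from the centre to √41:
[m·(−9) − (−1)]² = 41(m² + 1)
20m² − 9m − 20 = 0, so m = 5/4 or m = −4/5.
Through (9, 1) these give 5x − 4y = 41 and 4x + 5y = 41.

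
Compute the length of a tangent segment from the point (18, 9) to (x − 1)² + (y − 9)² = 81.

4√13

With centre O = (1, 9), |OP|² = 289 and r² = 81.
Power of the point: PT² = |PO|² − r² = 208, so PT = 4√13.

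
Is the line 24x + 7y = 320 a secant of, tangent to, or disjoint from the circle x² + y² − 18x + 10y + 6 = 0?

d² = (24·9 + 7·(−5) − (320))²/625 = 19321/625; r² = 100.
Since d² < r², the line cuts the circle twice.

secant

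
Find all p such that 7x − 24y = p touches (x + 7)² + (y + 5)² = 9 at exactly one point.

p = −4 or p = 146

The line touches the circle iff its distance from (−7, −5) is 3:
|7·(−7) − 24·(−5) − p| / √625 = 3
|p − (71)| = 3·25, so p = 146 or p = −4.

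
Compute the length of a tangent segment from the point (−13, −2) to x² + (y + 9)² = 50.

The centre is (0, −9) and r = 5√2. The square of the distance from P to the centre is 169 + 49 = 218.
By the tangent–radius right angle, tangent length = √(|PO|² − r²) = √168 = 2√42.

2√42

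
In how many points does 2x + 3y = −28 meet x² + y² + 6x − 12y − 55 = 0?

Centre (−3, 6), r² = 100. Distance² from centre to line = (40)²/13 = 1600/13.
Since d² > r², the line lies outside the circle.

0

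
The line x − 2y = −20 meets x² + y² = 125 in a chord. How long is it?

Express y = (20 + x)/2 and substitute into the circle:
5x² + 40x − 100 = 0  ⟹  x² + 8x − 20 = 0
x = 2 or x = −10, giving (2, 11) and (−10, 5).
|(2, 11) − (−10, 5)| = √((12)² + (6)²) = 6√5.

6√5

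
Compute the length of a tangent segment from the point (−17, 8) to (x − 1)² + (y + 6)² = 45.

5√19

Centre (1, −6), r² = 45. |PO|² = (−18)² + (14)² = 520.
The tangent meets the radius at right angles, so tangent² = |PO|² − r² = 520 − 45 = 475.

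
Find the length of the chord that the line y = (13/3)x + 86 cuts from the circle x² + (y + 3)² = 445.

From the line, y = (258 + 13x)/3. Substituting:
178x² + 6942x + 67284 = 0  ⟹  x² + 39x + 378 = 0
x = −18 or x = −21, giving (−18, 8) and (−21, −5).
Chord length = distance between (−18, 8) and (−21, −5) = √178 = √178.

√178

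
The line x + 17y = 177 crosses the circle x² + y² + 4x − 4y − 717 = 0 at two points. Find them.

Substitute y = (177 − x)/17:
290x² + 870x − 187920 = 0  ⟹  x² + 3x − 648 = 0
x = 24 or x = −27, giving (24, 9) and (−27, 12).

(−27, 12) and (24, 9)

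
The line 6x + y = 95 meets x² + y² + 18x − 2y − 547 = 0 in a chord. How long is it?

2√37

Express y = −6x + 95 and substitute into the circle:
37x² − 1110x + 8288 = 0  ⟹  x² − 30x + 224 = 0
x = 16 or x = 14, giving (16, −1) and (14, 11).
|(16, −1) − (14, 11)| = √((2)² + (−12)²) = 2√37.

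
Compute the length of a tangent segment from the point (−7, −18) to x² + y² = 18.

√355

With centre O = (0, 0), |OP|² = 373 and r² = 18.
The tangent meets the radius at right angles, so tangent² = |PO|² − r² = 373 − 18 = 355.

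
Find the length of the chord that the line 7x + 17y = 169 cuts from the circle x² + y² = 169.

Express y = (169 − 7x)/17 and substitute into the circle:
338x² − 2366x − 20280 = 0  ⟹  x² − 7x − 60 = 0
x = 12 or x = −5, giving (12, 5) and (−5, 12).
Chord length = distance between (12, 5) and (−5, 12) = √338 = 13√2.

13√2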